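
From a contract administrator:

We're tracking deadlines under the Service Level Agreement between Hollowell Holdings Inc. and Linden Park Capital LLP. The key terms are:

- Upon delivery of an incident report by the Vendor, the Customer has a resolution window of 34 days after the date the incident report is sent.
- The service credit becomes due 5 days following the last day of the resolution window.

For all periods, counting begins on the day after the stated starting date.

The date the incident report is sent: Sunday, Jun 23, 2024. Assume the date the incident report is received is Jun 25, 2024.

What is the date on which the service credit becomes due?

The last day of the resolution window: Jun 23, 2024 + 34 days = Jul 27, 2024.
Adding 5 calendar days to Jul 27, 2024 gives Aug 1, 2024, which is the date on which the service credit becomes due.

Aug 1, 2024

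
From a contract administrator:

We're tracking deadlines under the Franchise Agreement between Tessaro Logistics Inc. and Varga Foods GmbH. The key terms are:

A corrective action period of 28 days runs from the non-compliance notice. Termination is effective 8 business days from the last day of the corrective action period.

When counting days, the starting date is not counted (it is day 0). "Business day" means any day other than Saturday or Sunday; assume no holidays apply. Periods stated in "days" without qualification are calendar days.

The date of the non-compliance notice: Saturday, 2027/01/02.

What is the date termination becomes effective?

Adding 28 calendar days to 2027/01/02 gives 2027/01/30, which is the last day of the corrective action period.
The date termination becomes effective: 8 business days after Saturday, 2027/01/30, skipping weekends — Feb 1, Feb 2, Feb 3, Feb 4, Feb 5, Feb 8, Feb 9, Feb 10 — lands on Wednesday, 2027/02/10.

2027/02/10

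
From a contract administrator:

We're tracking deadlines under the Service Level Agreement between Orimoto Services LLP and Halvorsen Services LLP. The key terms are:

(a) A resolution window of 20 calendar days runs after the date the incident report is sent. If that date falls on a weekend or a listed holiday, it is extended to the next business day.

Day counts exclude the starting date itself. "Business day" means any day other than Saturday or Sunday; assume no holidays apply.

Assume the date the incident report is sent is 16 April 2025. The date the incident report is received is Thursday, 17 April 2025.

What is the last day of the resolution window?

The last day of the resolution window: 20 calendar days after 16 April 2025 is 6 May 2025. 6 May 2025 is a Tuesday, so no roll-forward applies.

6 May 2025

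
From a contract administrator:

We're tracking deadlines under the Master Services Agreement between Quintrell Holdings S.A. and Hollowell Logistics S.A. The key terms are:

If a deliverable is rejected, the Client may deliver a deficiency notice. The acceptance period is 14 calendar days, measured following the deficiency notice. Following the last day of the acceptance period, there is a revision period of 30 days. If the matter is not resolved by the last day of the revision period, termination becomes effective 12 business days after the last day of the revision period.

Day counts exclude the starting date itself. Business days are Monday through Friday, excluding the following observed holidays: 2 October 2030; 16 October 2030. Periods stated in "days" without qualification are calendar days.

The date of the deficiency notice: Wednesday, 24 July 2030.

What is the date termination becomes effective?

24 September 2030

The last day of the acceptance period: 14 calendar days after 24 July 2030 is 7 August 2030.
The last day of the revision period: 30 calendar days after 7 August 2030 is 6 September 2030.
The date termination becomes effective: counting 12 business days from Friday, 6 September 2030 (Sep 9, Sep 10, Sep 11, Sep 12, …, Sep 20, Sep 23, Sep 24, skipping weekends) reaches Tuesday, 24 September 2030.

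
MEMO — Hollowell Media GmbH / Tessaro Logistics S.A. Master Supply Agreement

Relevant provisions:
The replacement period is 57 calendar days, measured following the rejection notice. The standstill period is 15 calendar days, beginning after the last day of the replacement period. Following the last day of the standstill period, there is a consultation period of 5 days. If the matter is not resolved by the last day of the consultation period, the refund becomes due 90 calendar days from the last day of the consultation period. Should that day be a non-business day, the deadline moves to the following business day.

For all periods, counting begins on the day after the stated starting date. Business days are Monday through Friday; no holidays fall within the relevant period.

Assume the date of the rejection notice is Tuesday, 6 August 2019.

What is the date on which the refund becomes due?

20 January 2020

The last day of the replacement period: 57 calendar days after 6 August 2019 is 2 October 2019.
The last day of the standstill period: 2 October 2019 + 15 days = 17 October 2019.
The last day of the consultation period: 5 calendar days after 17 October 2019 is 22 October 2019.
Adding 90 calendar days to 22 October 2019 gives 20 January 2020, which is the date on which the refund becomes due. 20 January 2020 is a Monday, so no roll-forward applies.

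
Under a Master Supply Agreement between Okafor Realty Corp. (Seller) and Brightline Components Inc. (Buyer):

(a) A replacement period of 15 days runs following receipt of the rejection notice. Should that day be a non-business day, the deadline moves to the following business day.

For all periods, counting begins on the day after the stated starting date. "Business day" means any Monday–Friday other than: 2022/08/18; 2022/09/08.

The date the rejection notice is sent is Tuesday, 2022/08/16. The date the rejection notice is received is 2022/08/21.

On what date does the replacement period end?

2022/09/05

The last day of the replacement period: 15 calendar days after 2022/08/21 is 2022/09/05. 2022/09/05 is a Monday and is not a listed holiday, so no roll-forward applies.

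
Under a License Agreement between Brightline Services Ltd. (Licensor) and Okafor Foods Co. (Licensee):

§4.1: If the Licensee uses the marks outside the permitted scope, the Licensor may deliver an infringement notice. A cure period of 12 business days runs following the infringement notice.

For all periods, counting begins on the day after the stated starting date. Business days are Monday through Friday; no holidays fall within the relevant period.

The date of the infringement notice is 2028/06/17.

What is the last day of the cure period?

2028/07/04

The last day of the cure period: 12 business days after Saturday, 2028/06/17, skipping weekends — Jun 19, Jun 20, Jun 21, Jun 22, …, Jun 30, Jul 3, Jul 4 — lands on Tuesday, 2028/07/04.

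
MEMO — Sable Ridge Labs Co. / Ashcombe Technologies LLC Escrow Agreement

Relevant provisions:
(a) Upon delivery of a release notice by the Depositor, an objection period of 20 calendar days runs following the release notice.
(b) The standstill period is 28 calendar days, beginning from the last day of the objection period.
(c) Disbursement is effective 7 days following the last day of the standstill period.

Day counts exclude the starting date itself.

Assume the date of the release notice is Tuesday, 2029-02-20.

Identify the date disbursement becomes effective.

Adding 20 calendar days to 2029-02-20 gives 2029-03-12, which is the last day of the objection period.
The last day of the standstill period: 28 calendar days after 2029-03-12 is 2029-04-09.
The date disbursement becomes effective: 2029-04-09 + 7 days = 2029-04-16.

2029-04-16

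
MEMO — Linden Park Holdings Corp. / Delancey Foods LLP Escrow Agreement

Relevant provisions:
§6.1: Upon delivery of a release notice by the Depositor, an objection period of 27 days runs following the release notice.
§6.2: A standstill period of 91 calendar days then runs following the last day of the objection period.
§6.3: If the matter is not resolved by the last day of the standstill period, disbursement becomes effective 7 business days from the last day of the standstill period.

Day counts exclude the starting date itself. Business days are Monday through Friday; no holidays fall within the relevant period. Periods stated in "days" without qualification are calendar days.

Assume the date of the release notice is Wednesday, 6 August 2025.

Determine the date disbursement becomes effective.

11 December 2025

The last day of the objection period: 6 August 2025 + 27 days = 2 September 2025.
The last day of the standstill period: 2 September 2025 + 91 days = 2 December 2025.
The date disbursement becomes effective: counting 7 business days from Tuesday, 2 December 2025 (Dec 3, Dec 4, Dec 5, Dec 8, Dec 9, Dec 10, Dec 11, skipping weekends) reaches Thursday, 11 December 2025.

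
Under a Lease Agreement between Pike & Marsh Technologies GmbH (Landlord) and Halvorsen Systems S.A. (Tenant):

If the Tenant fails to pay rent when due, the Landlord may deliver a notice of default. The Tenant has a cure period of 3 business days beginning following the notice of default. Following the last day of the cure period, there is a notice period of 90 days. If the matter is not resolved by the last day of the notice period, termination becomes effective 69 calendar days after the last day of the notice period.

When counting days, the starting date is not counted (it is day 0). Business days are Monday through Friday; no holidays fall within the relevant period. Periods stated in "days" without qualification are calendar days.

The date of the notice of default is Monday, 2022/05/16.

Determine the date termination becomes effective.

2022/10/25

The last day of the cure period: counting 3 business days from Monday, 2022/05/16 (May 17, May 18, May 19, skipping weekends) reaches Thursday, 2022/05/19.
Adding 90 calendar days to 2022/05/19 gives 2022/08/17, which is the last day of the notice period.
The date termination becomes effective: 69 calendar days after 2022/08/17 is 2022/10/25.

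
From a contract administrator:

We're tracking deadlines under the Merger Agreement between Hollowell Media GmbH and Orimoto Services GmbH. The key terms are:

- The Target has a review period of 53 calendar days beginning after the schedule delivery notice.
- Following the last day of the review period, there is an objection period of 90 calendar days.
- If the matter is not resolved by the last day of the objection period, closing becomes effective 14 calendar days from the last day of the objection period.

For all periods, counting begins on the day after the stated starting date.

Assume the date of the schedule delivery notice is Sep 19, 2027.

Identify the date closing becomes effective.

Feb 23, 2028

The last day of the review period: Sep 19, 2027 + 53 days = Nov 11, 2027.
Adding 90 calendar days to Nov 11, 2027 gives Feb 9, 2028, which is the last day of the objection period.
The date closing becomes effective: 14 calendar days after Feb 9, 2028 is Feb 23, 2028.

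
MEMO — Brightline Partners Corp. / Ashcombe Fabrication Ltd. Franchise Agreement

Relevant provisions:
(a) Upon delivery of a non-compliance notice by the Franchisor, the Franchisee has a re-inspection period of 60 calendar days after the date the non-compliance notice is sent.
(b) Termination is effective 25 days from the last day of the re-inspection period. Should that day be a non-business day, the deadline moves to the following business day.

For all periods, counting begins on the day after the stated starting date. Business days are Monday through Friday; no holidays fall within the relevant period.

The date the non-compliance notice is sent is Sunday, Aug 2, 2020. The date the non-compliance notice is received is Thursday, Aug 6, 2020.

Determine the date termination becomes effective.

Oct 26, 2020

The last day of the re-inspection period: 60 calendar days after Aug 2, 2020 is Oct 1, 2020.
The date termination becomes effective: 25 calendar days after Oct 1, 2020 is Oct 26, 2020. Oct 26, 2020 is a Monday, so no roll-forward applies.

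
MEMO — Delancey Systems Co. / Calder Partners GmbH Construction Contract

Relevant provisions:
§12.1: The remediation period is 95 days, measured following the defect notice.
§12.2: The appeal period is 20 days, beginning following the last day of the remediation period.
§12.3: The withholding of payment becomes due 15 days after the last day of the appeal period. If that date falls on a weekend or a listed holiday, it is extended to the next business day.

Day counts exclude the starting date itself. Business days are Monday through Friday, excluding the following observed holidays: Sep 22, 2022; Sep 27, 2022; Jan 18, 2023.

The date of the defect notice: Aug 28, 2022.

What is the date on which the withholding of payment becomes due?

Jan 5, 2023

The last day of the remediation period: 95 calendar days after Aug 28, 2022 is Dec 1, 2022.
The last day of the appeal period: Dec 1, 2022 + 20 days = Dec 21, 2022.
Adding 15 calendar days to Dec 21, 2022 gives Jan 5, 2023, which is the date on which the withholding of payment becomes due. Jan 5, 2023 is a Thursday and is not a listed holiday, so no roll-forward applies.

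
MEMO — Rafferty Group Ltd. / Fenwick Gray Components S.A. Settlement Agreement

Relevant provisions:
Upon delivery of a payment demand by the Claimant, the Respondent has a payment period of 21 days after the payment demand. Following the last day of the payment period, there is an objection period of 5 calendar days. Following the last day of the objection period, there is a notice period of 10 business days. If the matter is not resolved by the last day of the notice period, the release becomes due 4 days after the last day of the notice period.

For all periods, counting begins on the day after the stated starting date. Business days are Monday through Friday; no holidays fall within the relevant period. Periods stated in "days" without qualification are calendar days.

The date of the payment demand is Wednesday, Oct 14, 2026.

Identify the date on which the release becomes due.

Adding 21 calendar days to Oct 14, 2026 gives Nov 4, 2026, which is the last day of the payment period.
The last day of the objection period: Nov 4, 2026 + 5 days = Nov 9, 2026.
From Monday, Nov 9, 2026, 10 business days (Nov 10, Nov 11, Nov 12, Nov 13, Nov 16, Nov 17, Nov 18, Nov 19, Nov 20, Nov 23, skipping weekends) brings us to Monday, Nov 23, 2026, which is the last day of the notice period.
The date on which the release becomes due: 4 calendar days after Nov 23, 2026 is Nov 27, 2026.

Nov 27, 2026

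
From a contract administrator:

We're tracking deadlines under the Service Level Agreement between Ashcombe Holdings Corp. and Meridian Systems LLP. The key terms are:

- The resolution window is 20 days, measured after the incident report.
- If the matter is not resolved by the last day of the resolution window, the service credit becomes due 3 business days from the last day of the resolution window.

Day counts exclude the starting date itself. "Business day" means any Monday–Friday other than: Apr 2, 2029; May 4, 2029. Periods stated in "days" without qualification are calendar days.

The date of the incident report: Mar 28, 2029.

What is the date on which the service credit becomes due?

The last day of the resolution window: 20 calendar days after Mar 28, 2029 is Apr 17, 2029.
The date on which the service credit becomes due: 3 business days after Tuesday, Apr 17, 2029, skipping weekends — Apr 18, Apr 19, Apr 20 — lands on Friday, Apr 20, 2029.

Apr 20, 2029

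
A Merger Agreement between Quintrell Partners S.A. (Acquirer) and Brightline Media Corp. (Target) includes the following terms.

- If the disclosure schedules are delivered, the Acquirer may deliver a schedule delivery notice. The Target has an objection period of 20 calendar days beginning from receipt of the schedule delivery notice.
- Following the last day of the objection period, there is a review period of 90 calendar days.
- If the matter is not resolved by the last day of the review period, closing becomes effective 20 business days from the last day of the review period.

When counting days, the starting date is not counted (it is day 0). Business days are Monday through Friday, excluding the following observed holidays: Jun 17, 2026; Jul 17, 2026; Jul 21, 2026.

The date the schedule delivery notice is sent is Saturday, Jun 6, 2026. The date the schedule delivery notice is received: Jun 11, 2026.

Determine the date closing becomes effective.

Oct 27, 2026

The last day of the objection period: Jun 11, 2026 + 20 days = Jul 1, 2026.
Adding 90 calendar days to Jul 1, 2026 gives Sep 29, 2026, which is the last day of the review period.
From Tuesday, Sep 29, 2026, 20 business days (Sep 30, Oct 1, Oct 2, Oct 5, …, Oct 23, Oct 26, Oct 27, skipping weekends) brings us to Tuesday, Oct 27, 2026, which is the date closing becomes effective.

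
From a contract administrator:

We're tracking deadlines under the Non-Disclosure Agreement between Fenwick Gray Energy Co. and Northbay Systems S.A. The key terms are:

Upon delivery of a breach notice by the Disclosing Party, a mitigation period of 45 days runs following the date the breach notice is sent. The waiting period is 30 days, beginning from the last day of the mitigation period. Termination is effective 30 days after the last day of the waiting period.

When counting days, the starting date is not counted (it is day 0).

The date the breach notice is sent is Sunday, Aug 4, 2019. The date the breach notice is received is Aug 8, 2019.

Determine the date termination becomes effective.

Adding 45 calendar days to Aug 4, 2019 gives Sep 18, 2019, which is the last day of the mitigation period.
The last day of the waiting period: Sep 18, 2019 + 30 days = Oct 18, 2019.
Adding 30 calendar days to Oct 18, 2019 gives Nov 17, 2019, which is the date termination becomes effective.

Nov 17, 2019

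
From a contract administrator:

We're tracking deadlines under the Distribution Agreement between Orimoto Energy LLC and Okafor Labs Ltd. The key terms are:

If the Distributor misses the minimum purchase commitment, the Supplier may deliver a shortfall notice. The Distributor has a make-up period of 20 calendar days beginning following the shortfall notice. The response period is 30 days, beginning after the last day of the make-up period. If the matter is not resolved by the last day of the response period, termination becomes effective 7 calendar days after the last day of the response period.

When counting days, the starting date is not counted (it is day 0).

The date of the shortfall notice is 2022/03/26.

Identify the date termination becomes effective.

2022/05/22

Adding 20 calendar days to 2022/03/26 gives 2022/04/15, which is the last day of the make-up period.
Adding 30 calendar days to 2022/04/15 gives 2022/05/15, which is the last day of the response period.
The date termination becomes effective: 7 calendar days after 2022/05/15 is 2022/05/22.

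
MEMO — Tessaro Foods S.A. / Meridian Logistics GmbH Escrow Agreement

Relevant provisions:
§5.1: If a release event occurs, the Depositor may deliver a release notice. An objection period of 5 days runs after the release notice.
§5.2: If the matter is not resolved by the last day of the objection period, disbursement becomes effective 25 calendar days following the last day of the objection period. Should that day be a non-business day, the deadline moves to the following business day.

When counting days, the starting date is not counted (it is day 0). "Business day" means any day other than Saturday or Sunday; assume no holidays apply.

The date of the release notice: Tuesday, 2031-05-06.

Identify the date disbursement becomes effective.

The last day of the objection period: 2031-05-06 + 5 days = 2031-05-11.
The date disbursement becomes effective: 2031-05-11 + 25 days = 2031-06-05. 2031-06-05 is a Thursday, so no roll-forward applies.

2031-06-05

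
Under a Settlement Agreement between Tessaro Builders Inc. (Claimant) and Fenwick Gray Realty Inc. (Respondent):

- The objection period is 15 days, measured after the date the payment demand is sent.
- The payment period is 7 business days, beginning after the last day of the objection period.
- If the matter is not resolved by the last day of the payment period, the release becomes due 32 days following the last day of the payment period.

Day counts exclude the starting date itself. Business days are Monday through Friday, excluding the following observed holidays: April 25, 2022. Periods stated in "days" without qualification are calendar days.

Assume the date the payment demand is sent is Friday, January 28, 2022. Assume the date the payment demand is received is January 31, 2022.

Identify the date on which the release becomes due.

March 26, 2022

The last day of the objection period: January 28, 2022 + 15 days = February 12, 2022.
The last day of the payment period: counting 7 business days from Saturday, February 12, 2022 (Feb 14, Feb 15, Feb 16, Feb 17, Feb 18, Feb 21, Feb 22, skipping weekends) reaches Tuesday, February 22, 2022.
The date on which the release becomes due: February 22, 2022 + 32 days = March 26, 2022.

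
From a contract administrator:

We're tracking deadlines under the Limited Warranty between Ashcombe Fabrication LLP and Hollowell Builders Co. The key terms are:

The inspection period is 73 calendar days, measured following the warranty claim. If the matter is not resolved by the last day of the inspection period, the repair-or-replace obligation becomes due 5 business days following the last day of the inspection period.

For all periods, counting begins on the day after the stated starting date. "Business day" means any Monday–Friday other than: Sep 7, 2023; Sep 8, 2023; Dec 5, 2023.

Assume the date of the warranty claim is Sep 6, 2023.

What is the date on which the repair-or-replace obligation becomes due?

Nov 24, 2023

The last day of the inspection period: Sep 6, 2023 + 73 days = Nov 18, 2023.
From Saturday, Nov 18, 2023, 5 business days (Nov 20, Nov 21, Nov 22, Nov 23, Nov 24, skipping weekends) brings us to Friday, Nov 24, 2023, which is the date on which the repair-or-replace obligation becomes due.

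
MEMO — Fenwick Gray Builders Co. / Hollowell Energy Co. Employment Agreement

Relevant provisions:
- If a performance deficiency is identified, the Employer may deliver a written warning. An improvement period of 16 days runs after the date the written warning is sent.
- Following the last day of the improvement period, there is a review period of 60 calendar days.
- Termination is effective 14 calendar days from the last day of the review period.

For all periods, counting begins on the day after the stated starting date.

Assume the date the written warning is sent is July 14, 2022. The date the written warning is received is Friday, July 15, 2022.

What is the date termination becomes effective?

The last day of the improvement period: July 14, 2022 + 16 days = July 30, 2022.
The last day of the review period: July 30, 2022 + 60 days = September 28, 2022.
Adding 14 calendar days to September 28, 2022 gives October 12, 2022, which is the date termination becomes effective.

October 12, 2022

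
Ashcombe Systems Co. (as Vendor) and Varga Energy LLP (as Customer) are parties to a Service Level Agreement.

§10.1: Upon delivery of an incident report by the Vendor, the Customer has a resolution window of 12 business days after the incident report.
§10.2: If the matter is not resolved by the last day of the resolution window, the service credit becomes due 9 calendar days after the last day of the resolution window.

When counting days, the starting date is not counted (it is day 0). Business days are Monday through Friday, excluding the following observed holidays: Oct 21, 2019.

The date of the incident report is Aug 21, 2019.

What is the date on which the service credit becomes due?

Sep 15, 2019

From Wednesday, Aug 21, 2019, 12 business days (Aug 22, Aug 23, Aug 26, Aug 27, …, Sep 4, Sep 5, Sep 6, skipping weekends) brings us to Friday, Sep 6, 2019, which is the last day of the resolution window.
The date on which the service credit becomes due: 9 calendar days after Sep 6, 2019 is Sep 15, 2019.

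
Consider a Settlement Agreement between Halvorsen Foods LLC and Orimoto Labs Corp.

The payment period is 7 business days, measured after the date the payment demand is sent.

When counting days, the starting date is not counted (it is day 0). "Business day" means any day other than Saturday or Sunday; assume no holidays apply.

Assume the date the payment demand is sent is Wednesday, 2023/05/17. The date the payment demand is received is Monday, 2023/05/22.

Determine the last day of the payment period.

From Wednesday, 2023/05/17, 7 business days (May 18, May 19, May 22, May 23, May 24, May 25, May 26, skipping weekends) brings us to Friday, 2023/05/26, which is the last day of the payment period.

2023/05/26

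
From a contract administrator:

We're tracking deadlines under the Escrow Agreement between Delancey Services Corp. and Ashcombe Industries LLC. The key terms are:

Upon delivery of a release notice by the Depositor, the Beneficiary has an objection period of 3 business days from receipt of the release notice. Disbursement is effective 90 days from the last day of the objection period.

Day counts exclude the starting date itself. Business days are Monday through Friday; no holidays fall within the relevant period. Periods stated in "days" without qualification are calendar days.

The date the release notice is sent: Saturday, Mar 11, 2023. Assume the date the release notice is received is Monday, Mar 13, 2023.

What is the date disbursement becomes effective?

From Monday, Mar 13, 2023, 3 business days (Mar 14, Mar 15, Mar 16, skipping weekends) brings us to Thursday, Mar 16, 2023, which is the last day of the objection period.
The date disbursement becomes effective: Mar 16, 2023 + 90 days = Jun 14, 2023.

Jun 14, 2023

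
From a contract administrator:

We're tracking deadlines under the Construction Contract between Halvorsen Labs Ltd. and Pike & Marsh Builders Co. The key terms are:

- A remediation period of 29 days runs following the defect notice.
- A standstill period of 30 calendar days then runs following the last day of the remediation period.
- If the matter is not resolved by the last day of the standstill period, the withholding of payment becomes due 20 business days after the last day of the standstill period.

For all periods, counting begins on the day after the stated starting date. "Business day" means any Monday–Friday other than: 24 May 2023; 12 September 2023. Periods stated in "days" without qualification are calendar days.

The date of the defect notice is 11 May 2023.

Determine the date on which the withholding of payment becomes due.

Adding 29 calendar days to 11 May 2023 gives 9 June 2023, which is the last day of the remediation period.
The last day of the standstill period: 30 calendar days after 9 June 2023 is 9 July 2023.
From Sunday, 9 July 2023, 20 business days (Jul 10, Jul 11, Jul 12, Jul 13, …, Aug 2, Aug 3, Aug 4, skipping weekends) brings us to Friday, 4 August 2023, which is the date on which the withholding of payment becomes due.

4 August 2023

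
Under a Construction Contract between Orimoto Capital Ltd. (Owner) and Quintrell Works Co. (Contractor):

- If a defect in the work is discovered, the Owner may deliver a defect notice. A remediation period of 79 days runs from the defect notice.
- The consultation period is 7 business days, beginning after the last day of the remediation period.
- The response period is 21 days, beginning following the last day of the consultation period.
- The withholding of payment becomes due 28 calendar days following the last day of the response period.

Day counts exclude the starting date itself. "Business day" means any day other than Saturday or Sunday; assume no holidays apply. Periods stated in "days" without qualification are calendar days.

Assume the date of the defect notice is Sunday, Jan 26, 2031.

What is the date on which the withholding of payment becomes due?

Jun 12, 2031

The last day of the remediation period: 79 calendar days after Jan 26, 2031 is Apr 15, 2031.
The last day of the consultation period: counting 7 business days from Tuesday, Apr 15, 2031 (Apr 16, Apr 17, Apr 18, Apr 21, Apr 22, Apr 23, Apr 24, skipping weekends) reaches Thursday, Apr 24, 2031.
The last day of the response period: Apr 24, 2031 + 21 days = May 15, 2031.
Adding 28 calendar days to May 15, 2031 gives Jun 12, 2031, which is the date on which the withholding of payment becomes due.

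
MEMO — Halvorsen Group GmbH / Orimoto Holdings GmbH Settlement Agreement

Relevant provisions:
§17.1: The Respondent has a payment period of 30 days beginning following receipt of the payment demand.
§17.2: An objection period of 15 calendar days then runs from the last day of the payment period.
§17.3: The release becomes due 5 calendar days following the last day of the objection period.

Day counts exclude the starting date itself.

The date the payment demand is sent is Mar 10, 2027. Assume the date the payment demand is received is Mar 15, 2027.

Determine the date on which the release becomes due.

The last day of the payment period: Mar 15, 2027 + 30 days = Apr 14, 2027.
The last day of the objection period: Apr 14, 2027 + 15 days = Apr 29, 2027.
The date on which the release becomes due: 5 calendar days after Apr 29, 2027 is May 4, 2027.

May 4, 2027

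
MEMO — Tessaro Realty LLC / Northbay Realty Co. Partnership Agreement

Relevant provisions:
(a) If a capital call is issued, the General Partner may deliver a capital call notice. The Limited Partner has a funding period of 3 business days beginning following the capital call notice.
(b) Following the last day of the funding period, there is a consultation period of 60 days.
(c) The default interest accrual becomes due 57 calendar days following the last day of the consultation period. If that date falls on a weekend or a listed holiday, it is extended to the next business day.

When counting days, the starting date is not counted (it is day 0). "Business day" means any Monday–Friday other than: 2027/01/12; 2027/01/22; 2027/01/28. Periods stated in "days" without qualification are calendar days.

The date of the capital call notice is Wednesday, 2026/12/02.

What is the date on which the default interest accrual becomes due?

The last day of the funding period: counting 3 business days from Wednesday, 2026/12/02 (Dec 3, Dec 4, Dec 7, skipping weekends) reaches Monday, 2026/12/07.
The last day of the consultation period: 60 calendar days after 2026/12/07 is 2027/02/05.
Adding 57 calendar days to 2027/02/05 gives 2027/04/03, which is the date on which the default interest accrual becomes due. That falls on a Saturday, so it rolls to the next business day, Monday, 2027/04/05.

2027/04/05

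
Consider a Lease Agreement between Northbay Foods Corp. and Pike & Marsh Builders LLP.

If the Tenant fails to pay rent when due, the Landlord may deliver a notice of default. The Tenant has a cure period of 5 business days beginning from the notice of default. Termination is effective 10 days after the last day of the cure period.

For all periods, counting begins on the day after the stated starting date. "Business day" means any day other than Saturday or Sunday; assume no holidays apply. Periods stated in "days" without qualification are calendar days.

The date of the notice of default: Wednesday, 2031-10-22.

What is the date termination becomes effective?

2031-11-08

The last day of the cure period: 5 business days after Wednesday, 2031-10-22, skipping weekends — Oct 23, Oct 24, Oct 27, Oct 28, Oct 29 — lands on Wednesday, 2031-10-29.
The date termination becomes effective: 10 calendar days after 2031-10-29 is 2031-11-08.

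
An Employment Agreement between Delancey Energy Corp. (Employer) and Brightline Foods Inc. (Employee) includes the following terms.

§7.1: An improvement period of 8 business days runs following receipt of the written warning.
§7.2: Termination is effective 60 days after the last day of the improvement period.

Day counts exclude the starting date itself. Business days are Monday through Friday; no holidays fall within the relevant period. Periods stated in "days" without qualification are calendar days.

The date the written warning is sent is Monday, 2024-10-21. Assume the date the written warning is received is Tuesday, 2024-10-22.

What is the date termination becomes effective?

From Tuesday, 2024-10-22, 8 business days (Oct 23, Oct 24, Oct 25, Oct 28, Oct 29, Oct 30, Oct 31, Nov 1, skipping weekends) brings us to Friday, 2024-11-01, which is the last day of the improvement period.
The date termination becomes effective: 60 calendar days after 2024-11-01 is 2024-12-31.

2024-12-31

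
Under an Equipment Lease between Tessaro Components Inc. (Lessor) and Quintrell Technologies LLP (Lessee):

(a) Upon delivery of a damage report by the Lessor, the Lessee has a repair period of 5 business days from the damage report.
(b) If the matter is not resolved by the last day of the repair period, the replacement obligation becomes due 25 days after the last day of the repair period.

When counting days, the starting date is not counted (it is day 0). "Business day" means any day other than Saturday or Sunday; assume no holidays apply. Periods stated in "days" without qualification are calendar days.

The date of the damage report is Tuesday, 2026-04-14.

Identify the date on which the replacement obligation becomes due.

2026-05-16

From Tuesday, 2026-04-14, 5 business days (Apr 15, Apr 16, Apr 17, Apr 20, Apr 21, skipping weekends) brings us to Tuesday, 2026-04-21, which is the last day of the repair period.
The date on which the replacement obligation becomes due: 25 calendar days after 2026-04-21 is 2026-05-16.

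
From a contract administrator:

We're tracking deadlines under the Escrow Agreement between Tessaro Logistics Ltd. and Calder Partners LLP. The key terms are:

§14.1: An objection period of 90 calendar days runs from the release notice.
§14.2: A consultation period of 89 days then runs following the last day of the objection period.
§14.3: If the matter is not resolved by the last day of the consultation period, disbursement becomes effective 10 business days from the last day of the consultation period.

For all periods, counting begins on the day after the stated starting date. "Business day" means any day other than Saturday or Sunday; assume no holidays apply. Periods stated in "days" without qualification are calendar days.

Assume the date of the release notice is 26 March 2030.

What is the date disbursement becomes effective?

The last day of the objection period: 90 calendar days after 26 March 2030 is 24 June 2030.
Adding 89 calendar days to 24 June 2030 gives 21 September 2030, which is the last day of the consultation period.
The date disbursement becomes effective: 10 business days after Saturday, 21 September 2030, skipping weekends — Sep 23, Sep 24, Sep 25, Sep 26, Sep 27, Sep 30, Oct 1, Oct 2, Oct 3, Oct 4 — lands on Friday, 4 October 2030.

4 October 2030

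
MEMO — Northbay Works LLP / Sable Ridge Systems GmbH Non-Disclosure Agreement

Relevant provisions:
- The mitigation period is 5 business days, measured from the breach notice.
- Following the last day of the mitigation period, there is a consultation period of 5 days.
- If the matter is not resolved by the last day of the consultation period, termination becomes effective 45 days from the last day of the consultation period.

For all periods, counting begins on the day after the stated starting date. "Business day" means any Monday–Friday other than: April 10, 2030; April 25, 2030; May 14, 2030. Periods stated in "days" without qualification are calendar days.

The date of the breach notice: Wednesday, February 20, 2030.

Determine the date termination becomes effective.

The last day of the mitigation period: 5 business days after Wednesday, February 20, 2030, skipping weekends — Feb 21, Feb 22, Feb 25, Feb 26, Feb 27 — lands on Wednesday, February 27, 2030.
The last day of the consultation period: 5 calendar days after February 27, 2030 is March 4, 2030.
The date termination becomes effective: March 4, 2030 + 45 days = April 18, 2030.

April 18, 2030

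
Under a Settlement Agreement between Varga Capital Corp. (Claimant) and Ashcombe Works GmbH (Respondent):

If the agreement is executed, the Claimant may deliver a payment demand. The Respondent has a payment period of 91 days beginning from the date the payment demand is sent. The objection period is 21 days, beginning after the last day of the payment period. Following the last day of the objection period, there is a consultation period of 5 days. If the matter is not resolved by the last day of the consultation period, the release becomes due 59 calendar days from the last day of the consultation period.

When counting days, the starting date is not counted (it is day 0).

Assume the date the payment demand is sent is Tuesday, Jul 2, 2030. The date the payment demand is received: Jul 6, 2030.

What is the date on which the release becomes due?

The last day of the payment period: 91 calendar days after Jul 2, 2030 is Oct 1, 2030.
Adding 21 calendar days to Oct 1, 2030 gives Oct 22, 2030, which is the last day of the objection period.
The last day of the consultation period: Oct 22, 2030 + 5 days = Oct 27, 2030.
The date on which the release becomes due: 59 calendar days after Oct 27, 2030 is Dec 25, 2030.

Dec 25, 2030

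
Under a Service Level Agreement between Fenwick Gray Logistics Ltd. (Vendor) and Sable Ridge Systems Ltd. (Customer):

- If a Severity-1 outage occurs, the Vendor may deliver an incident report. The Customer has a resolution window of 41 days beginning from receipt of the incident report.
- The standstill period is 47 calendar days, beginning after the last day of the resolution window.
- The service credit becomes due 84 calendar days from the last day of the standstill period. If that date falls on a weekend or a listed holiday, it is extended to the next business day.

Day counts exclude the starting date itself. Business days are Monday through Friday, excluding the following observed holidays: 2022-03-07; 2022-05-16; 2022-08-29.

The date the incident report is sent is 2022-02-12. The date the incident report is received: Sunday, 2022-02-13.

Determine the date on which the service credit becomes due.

Adding 41 calendar days to 2022-02-13 gives 2022-03-26, which is the last day of the resolution window.
Adding 47 calendar days to 2022-03-26 gives 2022-05-12, which is the last day of the standstill period.
Adding 84 calendar days to 2022-05-12 gives 2022-08-04, which is the date on which the service credit becomes due. 2022-08-04 is a Thursday and is not a listed holiday, so no roll-forward applies.

2022-08-04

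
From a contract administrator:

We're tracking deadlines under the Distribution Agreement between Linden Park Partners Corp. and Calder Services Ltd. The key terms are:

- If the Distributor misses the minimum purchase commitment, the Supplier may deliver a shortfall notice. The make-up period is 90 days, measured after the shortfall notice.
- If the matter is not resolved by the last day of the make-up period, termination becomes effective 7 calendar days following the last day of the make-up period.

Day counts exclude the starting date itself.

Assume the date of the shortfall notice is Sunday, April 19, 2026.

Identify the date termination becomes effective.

Adding 90 calendar days to April 19, 2026 gives July 18, 2026, which is the last day of the make-up period.
The date termination becomes effective: 7 calendar days after July 18, 2026 is July 25, 2026.

July 25, 2026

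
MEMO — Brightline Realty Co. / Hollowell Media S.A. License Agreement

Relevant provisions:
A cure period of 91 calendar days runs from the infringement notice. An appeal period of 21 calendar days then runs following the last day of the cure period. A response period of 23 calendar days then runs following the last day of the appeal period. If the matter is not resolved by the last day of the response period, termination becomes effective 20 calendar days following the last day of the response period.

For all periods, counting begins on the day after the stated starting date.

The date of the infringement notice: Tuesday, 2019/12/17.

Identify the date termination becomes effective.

Adding 91 calendar days to 2019/12/17 gives 2020/03/17, which is the last day of the cure period.
The last day of the appeal period: 21 calendar days after 2020/03/17 is 2020/04/07.
The last day of the response period: 23 calendar days after 2020/04/07 is 2020/04/30.
The date termination becomes effective: 2020/04/30 + 20 days = 2020/05/20.

2020/05/20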